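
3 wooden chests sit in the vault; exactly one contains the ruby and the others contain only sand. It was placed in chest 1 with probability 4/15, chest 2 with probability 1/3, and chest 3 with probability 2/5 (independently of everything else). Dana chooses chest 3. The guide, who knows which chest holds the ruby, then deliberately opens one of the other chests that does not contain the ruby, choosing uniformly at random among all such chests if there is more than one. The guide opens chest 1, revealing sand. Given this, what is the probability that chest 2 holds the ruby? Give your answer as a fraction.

Apply Bayes' rule, conditioning on where the ruby actually is.
If it is in chest 1 (prior 4/15): the guide opened chest 1, so this case is ruled out; weight (4/15)·0 = 0.
If it is in chest 2 (prior 1/3): the guide has no choice, probability 1; weight (1/3)·1 = 1/3.
If it is in chest 3 (prior 2/5): the guide has 2 equally likely choices, so probability 1/2; weight (2/5)·(1/2) = 1/5.
The weights sum to 8/15.
So P(the ruby in chest 2 | the guide opened chest 1) = (1/3) / (8/15) = 5/8.

5/8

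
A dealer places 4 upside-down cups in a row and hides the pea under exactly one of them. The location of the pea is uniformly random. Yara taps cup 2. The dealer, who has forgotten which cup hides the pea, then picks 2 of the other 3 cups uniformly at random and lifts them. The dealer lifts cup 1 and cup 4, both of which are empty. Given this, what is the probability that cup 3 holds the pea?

Consider each possible location of the pea in turn.
If it is under either of cups 1 and 4 (prior 1/4 each): that cup was opened and seen not to hold the prize — ruled out; weight (1/4)·0 = 0 each.
If it is under either of cups 2 and 3 (prior 1/4 each): the dealer picks exactly this set with probability 1/3 regardless, and none is the prize; weight (1/4)·(1/3) = 1/12 each.
The weights sum to 1/6.
So P(the pea under cup 3 | the dealer opened cup 1 and cup 4) = (1/12) / (1/6) = 1/2.

1/2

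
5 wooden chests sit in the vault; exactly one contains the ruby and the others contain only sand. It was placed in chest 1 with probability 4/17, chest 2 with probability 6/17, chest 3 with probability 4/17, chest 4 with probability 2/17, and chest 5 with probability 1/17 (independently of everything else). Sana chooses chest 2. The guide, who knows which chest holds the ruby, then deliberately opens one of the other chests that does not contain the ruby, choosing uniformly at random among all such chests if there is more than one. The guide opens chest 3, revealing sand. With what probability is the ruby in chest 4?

Consider each possible location of the ruby in turn.
If it is in chest 1 (prior 4/17): the guide has 3 equally likely choices, so probability 1/3; weight (4/17)·(1/3) = 4/51.
If it is in chest 2 (prior 6/17): the guide has 4 equally likely choices, so probability 1/4; weight (6/17)·(1/4) = 3/34.
If it is in chest 3 (prior 4/17): the guide opened chest 3, so this case is ruled out; weight (4/17)·0 = 0.
If it is in chest 4 (prior 2/17): the guide has 3 equally likely choices, so probability 1/3; weight (2/17)·(1/3) = 2/51.
If it is in chest 5 (prior 1/17): the guide has 3 equally likely choices, so probability 1/3; weight (1/17)·(1/3) = 1/51.
The weights sum to 23/102.
So P(the ruby in chest 4 | the guide opened chest 3) = (2/51) / (23/102) = 4/23.

4/23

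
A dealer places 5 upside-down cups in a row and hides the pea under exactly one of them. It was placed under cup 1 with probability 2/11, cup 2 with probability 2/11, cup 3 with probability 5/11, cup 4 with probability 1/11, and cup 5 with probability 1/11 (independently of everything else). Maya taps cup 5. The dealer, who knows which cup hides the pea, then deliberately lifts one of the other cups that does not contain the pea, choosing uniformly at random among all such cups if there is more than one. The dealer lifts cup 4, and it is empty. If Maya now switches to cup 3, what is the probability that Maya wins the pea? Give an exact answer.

Consider each possible location of the pea in turn.
If it is under either of cups 1 and 2 (prior 2/11 each): the dealer has 3 equally likely choices, so probability 1/3; weight (2/11)·(1/3) = 2/33 each.
If it is under cup 3 (prior 5/11): the dealer has 3 equally likely choices, so probability 1/3; weight (5/11)·(1/3) = 5/33.
If it is under cup 4 (prior 1/11): the dealer opened cup 4, so this case is ruled out; weight (1/11)·0 = 0.
If it is under cup 5 (prior 1/11): the dealer has 4 equally likely choices, so probability 1/4; weight (1/11)·(1/4) = 1/44.
The weights sum to 13/44.
So P(the pea under cup 3 | the dealer opened cup 4) = (5/33) / (13/44) = 20/39.

20/39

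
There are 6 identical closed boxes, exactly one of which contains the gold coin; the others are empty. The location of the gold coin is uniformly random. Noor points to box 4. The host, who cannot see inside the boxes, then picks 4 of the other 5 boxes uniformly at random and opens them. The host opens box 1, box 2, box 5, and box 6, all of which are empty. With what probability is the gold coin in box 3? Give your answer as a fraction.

1/2

Because the host chose which boxes to open without knowing where the gold coin is, the choice is independent of the prize location. Learning that none of the 4 opened boxes holds the gold coin simply rules out those 4 locations and leaves the remaining 2 boxes still equally likely by symmetry.
So P(the gold coin in box 3) = 1/2.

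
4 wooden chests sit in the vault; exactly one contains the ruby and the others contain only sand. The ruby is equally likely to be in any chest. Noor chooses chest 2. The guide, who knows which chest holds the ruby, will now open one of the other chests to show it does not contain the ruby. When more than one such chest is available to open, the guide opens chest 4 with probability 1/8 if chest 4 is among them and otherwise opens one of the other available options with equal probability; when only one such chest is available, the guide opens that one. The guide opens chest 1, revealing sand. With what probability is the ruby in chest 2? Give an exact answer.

Consider each possible location of the ruby in turn.
If it is in chest 1 (prior 1/4): the guide opened chest 1, so this case is ruled out; weight (1/4)·0 = 0.
If it is in chest 2 (prior 1/4): chest 4 is available but not opened; chest 1 gets probability (1 − 1/8)/2 = 7/16; weight (1/4)·(7/16) = 7/64.
If it is in chest 3 (prior 1/4): chest 4 is available but not opened, probability 7/8; weight (1/4)·(7/8) = 7/32.
If it is in chest 4 (prior 1/4): chest 4 holds the prize so is unavailable; the guide chooses uniformly among the 2 others, probability 1/2; weight (1/4)·(1/2) = 1/8.
The weights sum to 29/64.
So P(the ruby in chest 2 | the guide opened chest 1) = (7/64) / (29/64) = 7/29.

7/29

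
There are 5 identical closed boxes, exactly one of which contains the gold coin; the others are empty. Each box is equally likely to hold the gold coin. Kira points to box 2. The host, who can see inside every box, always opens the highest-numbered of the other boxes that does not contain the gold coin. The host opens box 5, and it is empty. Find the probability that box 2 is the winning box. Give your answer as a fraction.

Consider each possible location of the gold coin in turn.
If it is in any of boxes 1, 2, 3, and 4 (prior 1/5 each): box 5 is the highest-numbered option available, probability 1; weight (1/5)·1 = 1/5 each.
If it is in box 5 (prior 1/5): the host opened box 5, so this case is ruled out; weight (1/5)·0 = 0.
The weights sum to 4/5.
So P(the gold coin in box 2 | the host opened box 5) = (1/5) / (4/5) = 1/4.

1/4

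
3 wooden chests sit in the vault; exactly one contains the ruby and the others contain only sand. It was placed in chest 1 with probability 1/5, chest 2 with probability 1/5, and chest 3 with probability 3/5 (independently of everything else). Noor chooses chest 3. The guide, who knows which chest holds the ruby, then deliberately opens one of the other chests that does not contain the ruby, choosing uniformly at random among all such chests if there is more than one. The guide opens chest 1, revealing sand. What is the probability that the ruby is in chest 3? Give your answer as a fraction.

Condition on the true location of the ruby.
If it is in chest 1 (prior 1/5): the guide opened chest 1, so this case is ruled out; weight (1/5)·0 = 0.
If it is in chest 2 (prior 1/5): the guide has no choice, probability 1; weight (1/5)·1 = 1/5.
If it is in chest 3 (prior 3/5): the guide has 2 equally likely choices, so probability 1/2; weight (3/5)·(1/2) = 3/10.
The weights sum to 1/2.
So P(the ruby in chest 3 | the guide opened chest 1) = (3/10) / (1/2) = 3/5.

3/5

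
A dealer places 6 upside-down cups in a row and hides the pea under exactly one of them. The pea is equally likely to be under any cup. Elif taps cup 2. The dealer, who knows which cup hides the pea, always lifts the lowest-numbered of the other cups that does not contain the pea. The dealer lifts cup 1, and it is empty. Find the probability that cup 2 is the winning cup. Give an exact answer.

1/5

Apply Bayes' rule, conditioning on where the pea actually is.
If it is under cup 1 (prior 1/6): the dealer opened cup 1, so this case is ruled out; weight (1/6)·0 = 0.
If it is under any of cups 2, 3, 4, 5, and 6 (prior 1/6 each): cup 1 is the lowest-numbered option available, probability 1; weight (1/6)·1 = 1/6 each.
The weights sum to 5/6.
So P(the pea under cup 2 | the dealer opened cup 1) = (1/6) / (5/6) = 1/5.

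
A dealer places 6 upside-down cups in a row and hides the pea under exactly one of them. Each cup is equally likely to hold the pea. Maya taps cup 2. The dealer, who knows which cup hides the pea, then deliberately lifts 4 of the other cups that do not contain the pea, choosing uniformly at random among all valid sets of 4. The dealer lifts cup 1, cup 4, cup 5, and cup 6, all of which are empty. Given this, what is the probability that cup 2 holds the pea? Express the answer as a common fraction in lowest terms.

Condition on the true location of the pea.
If it is under any of cups 1, 4, 5, and 6 (prior 1/6 each): that cup was opened and seen not to hold the prize — ruled out; weight (1/6)·0 = 0 each.
If it is under cup 2 (prior 1/6): the dealer has 5 equally likely choices, so probability 1/5; weight (1/6)·(1/5) = 1/30.
If it is under cup 3 (prior 1/6): the dealer has no choice, probability 1; weight (1/6)·1 = 1/6.
The weights sum to 1/5.
So P(the pea under cup 2 | the dealer opened cup 1, cup 4, cup 5, and cup 6) = (1/30) / (1/5) = 1/6.

1/6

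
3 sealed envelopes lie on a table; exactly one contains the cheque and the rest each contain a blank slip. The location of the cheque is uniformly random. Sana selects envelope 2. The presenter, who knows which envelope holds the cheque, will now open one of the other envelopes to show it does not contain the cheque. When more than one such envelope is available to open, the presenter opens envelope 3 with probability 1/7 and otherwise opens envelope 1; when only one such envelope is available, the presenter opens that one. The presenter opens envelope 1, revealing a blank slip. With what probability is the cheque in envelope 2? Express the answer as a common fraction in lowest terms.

Apply Bayes' rule, conditioning on where the cheque actually is.
If it is in envelope 1 (prior 1/3): the presenter opened envelope 1, so this case is ruled out; weight (1/3)·0 = 0.
If it is in envelope 2 (prior 1/3): envelope 3 is available but not opened, probability 6/7; weight (1/3)·(6/7) = 2/7.
If it is in envelope 3 (prior 1/3): only envelope 1 is available, probability 1; weight (1/3)·1 = 1/3.
The weights sum to 13/21.
So P(the cheque in envelope 2 | the presenter opened envelope 1) = (2/7) / (13/21) = 6/13.

6/13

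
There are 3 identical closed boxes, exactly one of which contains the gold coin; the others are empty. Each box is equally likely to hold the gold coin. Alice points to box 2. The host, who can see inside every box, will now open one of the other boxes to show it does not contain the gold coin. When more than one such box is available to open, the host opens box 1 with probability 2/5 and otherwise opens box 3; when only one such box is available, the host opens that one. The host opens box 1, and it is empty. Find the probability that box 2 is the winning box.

2/7

Condition on the true location of the gold coin.
If it is in box 1 (prior 1/3): the host opened box 1, so this case is ruled out; weight (1/3)·0 = 0.
If it is in box 2 (prior 1/3): box 1 is available, opened with probability 2/5; weight (1/3)·(2/5) = 2/15.
If it is in box 3 (prior 1/3): only box 1 is available, probability 1; weight (1/3)·1 = 1/3.
The weights sum to 7/15.
So P(the gold coin in box 2 | the host opened box 1) = (2/15) / (7/15) = 2/7.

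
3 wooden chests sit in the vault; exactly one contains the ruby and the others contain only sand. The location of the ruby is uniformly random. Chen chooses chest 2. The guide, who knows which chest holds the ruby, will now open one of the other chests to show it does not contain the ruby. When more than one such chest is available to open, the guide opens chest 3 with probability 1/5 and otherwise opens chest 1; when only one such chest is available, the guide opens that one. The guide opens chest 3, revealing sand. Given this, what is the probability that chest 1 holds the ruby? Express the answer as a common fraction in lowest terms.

Condition on the true location of the ruby.
If it is in chest 1 (prior 1/3): only chest 3 is available, probability 1; weight (1/3)·1 = 1/3.
If it is in chest 2 (prior 1/3): chest 3 is available, opened with probability 1/5; weight (1/3)·(1/5) = 1/15.
If it is in chest 3 (prior 1/3): the guide opened chest 3, so this case is ruled out; weight (1/3)·0 = 0.
The weights sum to 2/5.
So P(the ruby in chest 1 | the guide opened chest 3) = (1/3) / (2/5) = 5/6.

5/6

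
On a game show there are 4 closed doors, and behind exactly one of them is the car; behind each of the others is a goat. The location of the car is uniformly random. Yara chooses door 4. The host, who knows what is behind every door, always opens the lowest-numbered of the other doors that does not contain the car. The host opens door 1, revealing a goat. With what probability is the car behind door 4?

1/3

Consider each possible location of the car in turn.
If it is behind door 1 (prior 1/4): the host opened door 1, so this case is ruled out; weight (1/4)·0 = 0.
If it is behind any of doors 2, 3, and 4 (prior 1/4 each): door 1 is the lowest-numbered option available, probability 1; weight (1/4)·1 = 1/4 each.
The weights sum to 3/4.
So P(the car behind door 4 | the host opened door 1) = (1/4) / (3/4) = 1/3.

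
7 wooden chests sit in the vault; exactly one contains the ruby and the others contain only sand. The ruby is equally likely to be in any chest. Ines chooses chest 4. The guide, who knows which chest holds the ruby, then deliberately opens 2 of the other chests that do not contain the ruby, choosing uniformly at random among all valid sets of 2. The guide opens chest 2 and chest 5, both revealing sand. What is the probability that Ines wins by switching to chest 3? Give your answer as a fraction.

Consider each possible location of the ruby in turn.
If it is in any of chests 1, 3, 6, and 7 (prior 1/7 each): the guide has 10 equally likely choices, so probability 1/10; weight (1/7)·(1/10) = 1/70 each.
If it is in either of chests 2 and 5 (prior 1/7 each): that chest was opened and seen not to hold the prize — ruled out; weight (1/7)·0 = 0 each.
If it is in chest 4 (prior 1/7): the guide has 15 equally likely choices, so probability 1/15; weight (1/7)·(1/15) = 1/105.
The weights sum to 1/15.
So P(the ruby in chest 3 | the guide opened chest 2 and chest 5) = (1/70) / (1/15) = 3/14.

3/14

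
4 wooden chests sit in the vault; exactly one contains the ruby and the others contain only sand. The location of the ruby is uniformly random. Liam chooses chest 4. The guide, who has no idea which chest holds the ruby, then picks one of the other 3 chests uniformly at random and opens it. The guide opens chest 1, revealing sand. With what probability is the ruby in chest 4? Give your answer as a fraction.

Apply Bayes' rule, conditioning on where the ruby actually is.
If it is in chest 1 (prior 1/4): the guide opened chest 1, so this case is ruled out; weight (1/4)·0 = 0.
If it is in any of chests 2, 3, and 4 (prior 1/4 each): the guide picks chest 1 with probability 1/3 regardless, and it is not the prize; weight (1/4)·(1/3) = 1/12 each.
The weights sum to 1/4.
So P(the ruby in chest 4 | the guide opened chest 1) = (1/12) / (1/4) = 1/3.

1/3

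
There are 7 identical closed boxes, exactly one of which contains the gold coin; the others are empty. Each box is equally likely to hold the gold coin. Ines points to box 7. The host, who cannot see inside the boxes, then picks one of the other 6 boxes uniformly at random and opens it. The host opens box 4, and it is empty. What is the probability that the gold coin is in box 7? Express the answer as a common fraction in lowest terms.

1/6

Consider each possible location of the gold coin in turn.
If it is in any of boxes 1, 2, 3, 5, 6, and 7 (prior 1/7 each): the host picks box 4 with probability 1/6 regardless, and it is not the prize; weight (1/7)·(1/6) = 1/42 each.
If it is in box 4 (prior 1/7): the host opened box 4, so this case is ruled out; weight (1/7)·0 = 0.
The weights sum to 1/7.
So P(the gold coin in box 7 | the host opened box 4) = (1/42) / (1/7) = 1/6.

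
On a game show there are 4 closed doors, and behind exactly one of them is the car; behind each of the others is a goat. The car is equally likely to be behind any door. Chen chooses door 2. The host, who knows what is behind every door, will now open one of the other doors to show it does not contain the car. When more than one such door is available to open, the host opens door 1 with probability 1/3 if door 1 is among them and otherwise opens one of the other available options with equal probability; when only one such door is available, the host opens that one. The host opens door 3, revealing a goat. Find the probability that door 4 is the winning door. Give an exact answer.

Condition on the true location of the car.
If it is behind door 1 (prior 1/4): door 1 holds the prize so is unavailable; the host chooses uniformly among the 2 others, probability 1/2; weight (1/4)·(1/2) = 1/8.
If it is behind door 2 (prior 1/4): door 1 is available but not opened; door 3 gets probability (1 − 1/3)/2 = 1/3; weight (1/4)·(1/3) = 1/12.
If it is behind door 3 (prior 1/4): the host opened door 3, so this case is ruled out; weight (1/4)·0 = 0.
If it is behind door 4 (prior 1/4): door 1 is available but not opened, probability 2/3; weight (1/4)·(2/3) = 1/6.
The weights sum to 3/8.
So P(the car behind door 4 | the host opened door 3) = (1/6) / (3/8) = 4/9.

4/9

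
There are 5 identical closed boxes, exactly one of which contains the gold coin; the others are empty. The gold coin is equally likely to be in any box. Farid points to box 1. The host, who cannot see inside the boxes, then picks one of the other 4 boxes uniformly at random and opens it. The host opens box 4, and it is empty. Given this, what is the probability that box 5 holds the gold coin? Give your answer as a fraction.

1/4

Condition on the true location of the gold coin.
If it is in any of boxes 1, 2, 3, and 5 (prior 1/5 each): the host picks box 4 with probability 1/4 regardless, and it is not the prize; weight (1/5)·(1/4) = 1/20 each.
If it is in box 4 (prior 1/5): the host opened box 4, so this case is ruled out; weight (1/5)·0 = 0.
The weights sum to 1/5.
So P(the gold coin in box 5 | the host opened box 4) = (1/20) / (1/5) = 1/4.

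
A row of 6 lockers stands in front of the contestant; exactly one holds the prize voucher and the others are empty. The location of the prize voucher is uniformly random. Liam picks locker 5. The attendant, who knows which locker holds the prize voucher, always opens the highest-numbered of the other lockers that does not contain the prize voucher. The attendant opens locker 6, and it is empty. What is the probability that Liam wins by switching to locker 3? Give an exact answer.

Consider each possible location of the prize voucher in turn.
If it is in any of lockers 1, 2, 3, 4, and 5 (prior 1/6 each): locker 6 is the highest-numbered option available, probability 1; weight (1/6)·1 = 1/6 each.
If it is in locker 6 (prior 1/6): the attendant opened locker 6, so this case is ruled out; weight (1/6)·0 = 0.
The weights sum to 5/6.
So P(the prize voucher in locker 3 | the attendant opened locker 6) = (1/6) / (5/6) = 1/5.

1/5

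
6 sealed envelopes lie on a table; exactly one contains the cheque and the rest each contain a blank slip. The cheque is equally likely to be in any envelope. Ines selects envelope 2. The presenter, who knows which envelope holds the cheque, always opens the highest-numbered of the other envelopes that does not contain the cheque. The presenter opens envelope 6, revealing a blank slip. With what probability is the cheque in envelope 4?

Apply Bayes' rule, conditioning on where the cheque actually is.
If it is in any of envelopes 1, 2, 3, 4, and 5 (prior 1/6 each): envelope 6 is the highest-numbered option available, probability 1; weight (1/6)·1 = 1/6 each.
If it is in envelope 6 (prior 1/6): the presenter opened envelope 6, so this case is ruled out; weight (1/6)·0 = 0.
The weights sum to 5/6.
So P(the cheque in envelope 4 | the presenter opened envelope 6) = (1/6) / (5/6) = 1/5.

1/5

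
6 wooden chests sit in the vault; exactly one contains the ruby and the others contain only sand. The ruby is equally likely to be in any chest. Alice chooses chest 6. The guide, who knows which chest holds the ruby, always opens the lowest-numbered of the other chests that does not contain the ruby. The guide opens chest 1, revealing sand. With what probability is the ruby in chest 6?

1/5

Consider each possible location of the ruby in turn.
If it is in chest 1 (prior 1/6): the guide opened chest 1, so this case is ruled out; weight (1/6)·0 = 0.
If it is in any of chests 2, 3, 4, 5, and 6 (prior 1/6 each): chest 1 is the lowest-numbered option available, probability 1; weight (1/6)·1 = 1/6 each.
The weights sum to 5/6.
So P(the ruby in chest 6 | the guide opened chest 1) = (1/6) / (5/6) = 1/5.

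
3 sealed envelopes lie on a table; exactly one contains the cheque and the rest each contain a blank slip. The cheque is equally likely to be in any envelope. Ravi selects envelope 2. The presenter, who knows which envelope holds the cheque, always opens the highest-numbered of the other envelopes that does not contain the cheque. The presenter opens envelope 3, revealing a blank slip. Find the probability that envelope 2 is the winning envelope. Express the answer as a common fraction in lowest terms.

Apply Bayes' rule, conditioning on where the cheque actually is.
If it is in either of envelopes 1 and 2 (prior 1/3 each): envelope 3 is the highest-numbered option available, probability 1; weight (1/3)·1 = 1/3 each.
If it is in envelope 3 (prior 1/3): the presenter opened envelope 3, so this case is ruled out; weight (1/3)·0 = 0.
The weights sum to 2/3.
So P(the cheque in envelope 2 | the presenter opened envelope 3) = (1/3) / (2/3) = 1/2.

1/2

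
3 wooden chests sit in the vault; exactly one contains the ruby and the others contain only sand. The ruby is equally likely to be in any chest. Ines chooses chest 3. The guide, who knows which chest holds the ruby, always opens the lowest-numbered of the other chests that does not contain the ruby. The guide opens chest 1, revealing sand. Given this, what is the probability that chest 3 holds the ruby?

1/2

Apply Bayes' rule, conditioning on where the ruby actually is.
If it is in chest 1 (prior 1/3): the guide opened chest 1, so this case is ruled out; weight (1/3)·0 = 0.
If it is in either of chests 2 and 3 (prior 1/3 each): chest 1 is the lowest-numbered option available, probability 1; weight (1/3)·1 = 1/3 each.
The weights sum to 2/3.
So P(the ruby in chest 3 | the guide opened chest 1) = (1/3) / (2/3) = 1/2.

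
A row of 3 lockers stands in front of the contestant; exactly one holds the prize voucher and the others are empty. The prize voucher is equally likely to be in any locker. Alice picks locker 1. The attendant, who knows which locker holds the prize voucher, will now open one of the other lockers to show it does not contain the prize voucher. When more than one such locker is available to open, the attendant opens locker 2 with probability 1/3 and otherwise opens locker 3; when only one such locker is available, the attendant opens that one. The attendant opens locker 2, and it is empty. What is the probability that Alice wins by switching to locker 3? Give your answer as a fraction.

Condition on the true location of the prize voucher.
If it is in locker 1 (prior 1/3): locker 2 is available, opened with probability 1/3; weight (1/3)·(1/3) = 1/9.
If it is in locker 2 (prior 1/3): the attendant opened locker 2, so this case is ruled out; weight (1/3)·0 = 0.
If it is in locker 3 (prior 1/3): only locker 2 is available, probability 1; weight (1/3)·1 = 1/3.
The weights sum to 4/9.
So P(the prize voucher in locker 3 | the attendant opened locker 2) = (1/3) / (4/9) = 3/4.

3/4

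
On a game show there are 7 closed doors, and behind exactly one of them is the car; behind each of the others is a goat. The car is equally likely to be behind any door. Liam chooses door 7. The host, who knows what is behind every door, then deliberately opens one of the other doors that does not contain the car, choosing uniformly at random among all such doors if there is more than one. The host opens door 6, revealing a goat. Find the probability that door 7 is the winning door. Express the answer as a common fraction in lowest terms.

1/7

Apply Bayes' rule, conditioning on where the car actually is.
If it is behind any of doors 1, 2, 3, 4, and 5 (prior 1/7 each): the host has 5 equally likely choices, so probability 1/5; weight (1/7)·(1/5) = 1/35 each.
If it is behind door 6 (prior 1/7): the host opened door 6, so this case is ruled out; weight (1/7)·0 = 0.
If it is behind door 7 (prior 1/7): the host has 6 equally likely choices, so probability 1/6; weight (1/7)·(1/6) = 1/42.
The weights sum to 1/6.
So P(the car behind door 7 | the host opened door 6) = (1/42) / (1/6) = 1/7.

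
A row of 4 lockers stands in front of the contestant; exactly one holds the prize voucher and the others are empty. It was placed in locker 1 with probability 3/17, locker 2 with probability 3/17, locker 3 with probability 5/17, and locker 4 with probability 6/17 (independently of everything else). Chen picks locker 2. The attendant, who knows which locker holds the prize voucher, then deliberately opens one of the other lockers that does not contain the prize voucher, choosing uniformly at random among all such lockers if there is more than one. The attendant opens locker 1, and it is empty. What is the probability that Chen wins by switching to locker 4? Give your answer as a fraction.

Apply Bayes' rule, conditioning on where the prize voucher actually is.
If it is in locker 1 (prior 3/17): the attendant opened locker 1, so this case is ruled out; weight (3/17)·0 = 0.
If it is in locker 2 (prior 3/17): the attendant has 3 equally likely choices, so probability 1/3; weight (3/17)·(1/3) = 1/17.
If it is in locker 3 (prior 5/17): the attendant has 2 equally likely choices, so probability 1/2; weight (5/17)·(1/2) = 5/34.
If it is in locker 4 (prior 6/17): the attendant has 2 equally likely choices, so probability 1/2; weight (6/17)·(1/2) = 3/17.
The weights sum to 13/34.
So P(the prize voucher in locker 4 | the attendant opened locker 1) = (3/17) / (13/34) = 6/13.

6/13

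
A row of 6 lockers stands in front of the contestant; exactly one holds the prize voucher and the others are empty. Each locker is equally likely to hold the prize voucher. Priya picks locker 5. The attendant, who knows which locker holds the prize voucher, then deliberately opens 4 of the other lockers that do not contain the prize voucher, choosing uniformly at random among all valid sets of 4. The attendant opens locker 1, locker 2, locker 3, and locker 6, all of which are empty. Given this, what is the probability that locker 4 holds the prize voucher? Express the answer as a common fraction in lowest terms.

5/6

Consider each possible location of the prize voucher in turn.
If it is in any of lockers 1, 2, 3, and 6 (prior 1/6 each): that locker was opened and seen not to hold the prize — ruled out; weight (1/6)·0 = 0 each.
If it is in locker 4 (prior 1/6): the attendant has no choice, probability 1; weight (1/6)·1 = 1/6.
If it is in locker 5 (prior 1/6): the attendant has 5 equally likely choices, so probability 1/5; weight (1/6)·(1/5) = 1/30.
The weights sum to 1/5.
So P(the prize voucher in locker 4 | the attendant opened locker 1, locker 2, locker 3, and locker 6) = (1/6) / (1/5) = 5/6.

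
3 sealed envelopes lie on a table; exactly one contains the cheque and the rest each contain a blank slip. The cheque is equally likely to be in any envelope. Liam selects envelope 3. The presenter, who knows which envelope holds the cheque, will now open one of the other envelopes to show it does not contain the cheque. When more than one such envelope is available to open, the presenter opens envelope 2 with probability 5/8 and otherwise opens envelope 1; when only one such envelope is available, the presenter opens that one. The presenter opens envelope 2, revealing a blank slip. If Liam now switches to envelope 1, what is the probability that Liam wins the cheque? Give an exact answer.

8/13

Apply Bayes' rule, conditioning on where the cheque actually is.
If it is in envelope 1 (prior 1/3): only envelope 2 is available, probability 1; weight (1/3)·1 = 1/3.
If it is in envelope 2 (prior 1/3): the presenter opened envelope 2, so this case is ruled out; weight (1/3)·0 = 0.
If it is in envelope 3 (prior 1/3): envelope 2 is available, opened with probability 5/8; weight (1/3)·(5/8) = 5/24.
The weights sum to 13/24.
So P(the cheque in envelope 1 | the presenter opened envelope 2) = (1/3) / (13/24) = 8/13.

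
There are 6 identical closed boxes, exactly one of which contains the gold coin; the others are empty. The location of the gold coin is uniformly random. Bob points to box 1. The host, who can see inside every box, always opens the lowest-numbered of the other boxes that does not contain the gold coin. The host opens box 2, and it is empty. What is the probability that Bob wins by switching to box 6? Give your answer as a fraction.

Consider each possible location of the gold coin in turn.
If it is in any of boxes 1, 3, 4, 5, and 6 (prior 1/6 each): box 2 is the lowest-numbered option available, probability 1; weight (1/6)·1 = 1/6 each.
If it is in box 2 (prior 1/6): the host opened box 2, so this case is ruled out; weight (1/6)·0 = 0.
The weights sum to 5/6.
So P(the gold coin in box 6 | the host opened box 2) = (1/6) / (5/6) = 1/5.

1/5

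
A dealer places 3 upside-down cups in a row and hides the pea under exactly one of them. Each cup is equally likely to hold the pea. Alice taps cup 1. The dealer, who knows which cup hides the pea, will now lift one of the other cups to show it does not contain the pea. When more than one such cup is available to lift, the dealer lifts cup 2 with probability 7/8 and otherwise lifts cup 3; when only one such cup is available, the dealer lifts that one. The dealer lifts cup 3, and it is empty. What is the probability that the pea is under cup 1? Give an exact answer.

1/9

Condition on the true location of the pea.
If it is under cup 1 (prior 1/3): cup 2 is available but not opened, probability 1/8; weight (1/3)·(1/8) = 1/24.
If it is under cup 2 (prior 1/3): only cup 3 is available, probability 1; weight (1/3)·1 = 1/3.
If it is under cup 3 (prior 1/3): the dealer opened cup 3, so this case is ruled out; weight (1/3)·0 = 0.
The weights sum to 3/8.
So P(the pea under cup 1 | the dealer opened cup 3) = (1/24) / (3/8) = 1/9.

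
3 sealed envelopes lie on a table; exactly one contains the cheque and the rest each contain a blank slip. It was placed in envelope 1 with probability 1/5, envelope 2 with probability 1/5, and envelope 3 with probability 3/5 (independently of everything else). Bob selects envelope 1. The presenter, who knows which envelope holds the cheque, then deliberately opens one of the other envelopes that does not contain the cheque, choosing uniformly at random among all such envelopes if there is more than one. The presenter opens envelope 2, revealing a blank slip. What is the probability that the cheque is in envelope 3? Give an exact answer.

Apply Bayes' rule, conditioning on where the cheque actually is.
If it is in envelope 1 (prior 1/5): the presenter has 2 equally likely choices, so probability 1/2; weight (1/5)·(1/2) = 1/10.
If it is in envelope 2 (prior 1/5): the presenter opened envelope 2, so this case is ruled out; weight (1/5)·0 = 0.
If it is in envelope 3 (prior 3/5): the presenter has no choice, probability 1; weight (3/5)·1 = 3/5.
The weights sum to 7/10.
So P(the cheque in envelope 3 | the presenter opened envelope 2) = (3/5) / (7/10) = 6/7.

6/7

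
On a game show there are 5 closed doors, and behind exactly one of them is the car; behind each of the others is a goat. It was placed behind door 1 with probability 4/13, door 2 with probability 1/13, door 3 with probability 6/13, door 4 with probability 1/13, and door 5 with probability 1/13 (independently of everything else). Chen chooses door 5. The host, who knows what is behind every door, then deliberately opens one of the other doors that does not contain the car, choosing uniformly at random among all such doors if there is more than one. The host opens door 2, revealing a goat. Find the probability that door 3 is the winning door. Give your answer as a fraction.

Consider each possible location of the car in turn.
If it is behind door 1 (prior 4/13): the host has 3 equally likely choices, so probability 1/3; weight (4/13)·(1/3) = 4/39.
If it is behind door 2 (prior 1/13): the host opened door 2, so this case is ruled out; weight (1/13)·0 = 0.
If it is behind door 3 (prior 6/13): the host has 3 equally likely choices, so probability 1/3; weight (6/13)·(1/3) = 2/13.
If it is behind door 4 (prior 1/13): the host has 3 equally likely choices, so probability 1/3; weight (1/13)·(1/3) = 1/39.
If it is behind door 5 (prior 1/13): the host has 4 equally likely choices, so probability 1/4; weight (1/13)·(1/4) = 1/52.
The weights sum to 47/156.
So P(the car behind door 3 | the host opened door 2) = (2/13) / (47/156) = 24/47.

24/47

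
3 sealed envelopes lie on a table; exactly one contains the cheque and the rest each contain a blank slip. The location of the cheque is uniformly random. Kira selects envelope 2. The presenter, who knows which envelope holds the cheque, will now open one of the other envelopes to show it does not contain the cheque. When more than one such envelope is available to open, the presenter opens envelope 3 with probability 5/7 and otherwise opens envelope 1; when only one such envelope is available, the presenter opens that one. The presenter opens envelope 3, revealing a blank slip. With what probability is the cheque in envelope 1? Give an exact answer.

7/12

Consider each possible location of the cheque in turn.
If it is in envelope 1 (prior 1/3): only envelope 3 is available, probability 1; weight (1/3)·1 = 1/3.
If it is in envelope 2 (prior 1/3): envelope 3 is available, opened with probability 5/7; weight (1/3)·(5/7) = 5/21.
If it is in envelope 3 (prior 1/3): the presenter opened envelope 3, so this case is ruled out; weight (1/3)·0 = 0.
The weights sum to 4/7.
So P(the cheque in envelope 1 | the presenter opened envelope 3) = (1/3) / (4/7) = 7/12.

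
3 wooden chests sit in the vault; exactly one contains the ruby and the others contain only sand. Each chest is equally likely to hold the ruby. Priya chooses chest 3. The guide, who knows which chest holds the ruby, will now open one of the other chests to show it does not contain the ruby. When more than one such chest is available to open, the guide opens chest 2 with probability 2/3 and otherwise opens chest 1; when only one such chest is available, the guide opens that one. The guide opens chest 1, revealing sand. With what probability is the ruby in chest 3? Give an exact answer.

1/4

Condition on the true location of the ruby.
If it is in chest 1 (prior 1/3): the guide opened chest 1, so this case is ruled out; weight (1/3)·0 = 0.
If it is in chest 2 (prior 1/3): only chest 1 is available, probability 1; weight (1/3)·1 = 1/3.
If it is in chest 3 (prior 1/3): chest 2 is available but not opened, probability 1/3; weight (1/3)·(1/3) = 1/9.
The weights sum to 4/9.
So P(the ruby in chest 3 | the guide opened chest 1) = (1/9) / (4/9) = 1/4.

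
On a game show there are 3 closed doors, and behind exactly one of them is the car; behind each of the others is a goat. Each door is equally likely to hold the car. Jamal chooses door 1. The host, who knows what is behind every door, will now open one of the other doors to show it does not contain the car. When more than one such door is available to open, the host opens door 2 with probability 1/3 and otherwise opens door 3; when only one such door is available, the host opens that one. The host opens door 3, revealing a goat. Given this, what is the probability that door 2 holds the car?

3/5

Consider each possible location of the car in turn.
If it is behind door 1 (prior 1/3): door 2 is available but not opened, probability 2/3; weight (1/3)·(2/3) = 2/9.
If it is behind door 2 (prior 1/3): only door 3 is available, probability 1; weight (1/3)·1 = 1/3.
If it is behind door 3 (prior 1/3): the host opened door 3, so this case is ruled out; weight (1/3)·0 = 0.
The weights sum to 5/9.
So P(the car behind door 2 | the host opened door 3) = (1/3) / (5/9) = 3/5.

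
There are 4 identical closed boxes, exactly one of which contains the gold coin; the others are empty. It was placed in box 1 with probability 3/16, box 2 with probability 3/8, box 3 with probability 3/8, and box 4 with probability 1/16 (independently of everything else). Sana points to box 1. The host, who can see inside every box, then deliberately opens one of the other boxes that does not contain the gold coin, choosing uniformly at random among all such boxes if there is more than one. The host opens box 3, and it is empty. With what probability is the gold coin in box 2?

2/3

Condition on the true location of the gold coin.
If it is in box 1 (prior 3/16): the host has 3 equally likely choices, so probability 1/3; weight (3/16)·(1/3) = 1/16.
If it is in box 2 (prior 3/8): the host has 2 equally likely choices, so probability 1/2; weight (3/8)·(1/2) = 3/16.
If it is in box 3 (prior 3/8): the host opened box 3, so this case is ruled out; weight (3/8)·0 = 0.
If it is in box 4 (prior 1/16): the host has 2 equally likely choices, so probability 1/2; weight (1/16)·(1/2) = 1/32.
The weights sum to 9/32.
So P(the gold coin in box 2 | the host opened box 3) = (3/16) / (9/32) = 2/3.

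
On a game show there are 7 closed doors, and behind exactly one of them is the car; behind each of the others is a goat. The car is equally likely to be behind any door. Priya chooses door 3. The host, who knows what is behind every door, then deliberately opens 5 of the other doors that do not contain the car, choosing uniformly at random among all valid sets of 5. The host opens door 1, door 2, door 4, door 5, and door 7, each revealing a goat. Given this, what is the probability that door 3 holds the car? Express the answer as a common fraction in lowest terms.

1/7

Apply Bayes' rule, conditioning on where the car actually is.
If it is behind any of doors 1, 2, 4, 5, and 7 (prior 1/7 each): that door was opened and seen not to hold the prize — ruled out; weight (1/7)·0 = 0 each.
If it is behind door 3 (prior 1/7): the host has 6 equally likely choices, so probability 1/6; weight (1/7)·(1/6) = 1/42.
If it is behind door 6 (prior 1/7): the host has no choice, probability 1; weight (1/7)·1 = 1/7.
The weights sum to 1/6.
So P(the car behind door 3 | the host opened door 1, door 2, door 4, door 5, and door 7) = (1/42) / (1/6) = 1/7.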